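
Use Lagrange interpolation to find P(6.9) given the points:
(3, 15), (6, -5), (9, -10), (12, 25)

Lagrange interpolation formula:
P(x) = Σ yᵢ × Lᵢ(x)
where Lᵢ(x) = Π_{j≠i} (x - xⱼ)/(xᵢ - xⱼ)

L_0(6.9) = (6.9 - 6)/(3 - 6) × (6.9 - 9)/(3 - 9) × (6.9 - 12)/(3 - 12) = -0.059500
L_1(6.9) = (6.9 - 3)/(6 - 3) × (6.9 - 9)/(6 - 9) × (6.9 - 12)/(6 - 12) = 0.773500
L_2(6.9) = (6.9 - 3)/(9 - 3) × (6.9 - 6)/(9 - 6) × (6.9 - 12)/(9 - 12) = 0.331500
L_3(6.9) = (6.9 - 3)/(12 - 3) × (6.9 - 6)/(12 - 6) × (6.9 - 9)/(12 - 9) = -0.045500

P(6.9) = 15×L_0(6.9) + (-5)×L_1(6.9) + (-10)×L_2(6.9) + 25×L_3(6.9)
P(6.9) = -9.212500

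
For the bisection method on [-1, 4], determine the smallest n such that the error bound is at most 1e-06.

We need (b-a)/2^n ≤ 1e-06
(4 - (-1))/2^n ≤ 1e-06
5/2^n ≤ 1e-06
2^n ≥ 5000000
n ≥ log₂(5000000) = 22.25
n ≥ 23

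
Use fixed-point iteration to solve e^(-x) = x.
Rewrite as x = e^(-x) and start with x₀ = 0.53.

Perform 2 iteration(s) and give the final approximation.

Equation: e^(-x) = x
Fixed-point form: x = e^(-x)
x₀ = 0.53

x_1 = g(0.530000) = 0.588605
x_2 = g(0.588605) = 0.555101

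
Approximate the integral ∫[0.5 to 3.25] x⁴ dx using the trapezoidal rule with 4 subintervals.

f(x) = x⁴
a = 0.5, b = 3.25, n = 4
h = (b - a)/n = 0.687500

Trapezoidal rule: (h/2)[f(x₀) + 2f(x₁) + 2f(x₂) + ... + f(xₙ)]

x_0 = 0.5000, f(x_0) = 0.062500, coefficient = 1
x_1 = 1.1875, f(x_1) = 1.988541, coefficient = 2
x_2 = 1.8750, f(x_2) = 12.359619, coefficient = 2
x_3 = 2.5625, f(x_3) = 43.117691, coefficient = 2
x_4 = 3.2500, f(x_4) = 111.566406, coefficient = 1

I ≈ (0.687500/2) × 226.560608 = 77.880209
Exact value: 72.511914
Error: 5.368295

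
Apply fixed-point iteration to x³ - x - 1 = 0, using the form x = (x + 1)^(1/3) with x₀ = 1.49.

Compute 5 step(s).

Equation: x³ - x - 1 = 0
Fixed-point form: x = (x + 1)^(1/3)
x₀ = 1.49

x_1 = g(1.490000) = 1.355397
x_2 = g(1.355397) = 1.330520
x_3 = g(1.330520) = 1.325819
x_4 = g(1.325819) = 1.324927
x_5 = g(1.324927) = 1.324758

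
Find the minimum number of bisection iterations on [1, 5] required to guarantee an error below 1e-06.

We need (b-a)/2^n ≤ 1e-06
(5 - 1)/2^n ≤ 1e-06
4/2^n ≤ 1e-06
2^n ≥ 4000000
n ≥ log₂(4000000) = 21.93
n ≥ 22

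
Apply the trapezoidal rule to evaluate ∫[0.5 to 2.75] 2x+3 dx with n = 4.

f(x) = 2x+3
a = 0.5, b = 2.75, n = 4
h = (b - a)/n = 0.562500

Trapezoidal rule: (h/2)[f(x₀) + 2f(x₁) + 2f(x₂) + ... + f(xₙ)]

x_0 = 0.5000, f(x_0) = 4.000000, coefficient = 1
x_1 = 1.0625, f(x_1) = 5.125000, coefficient = 2
x_2 = 1.6250, f(x_2) = 6.250000, coefficient = 2
x_3 = 2.1875, f(x_3) = 7.375000, coefficient = 2
x_4 = 2.7500, f(x_4) = 8.500000, coefficient = 1

I ≈ (0.562500/2) × 50.000000 = 14.062500
Exact value: 14.062500
Error: 0.000000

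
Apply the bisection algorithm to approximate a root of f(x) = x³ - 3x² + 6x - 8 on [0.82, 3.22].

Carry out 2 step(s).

f(x) = x³ - 3x² + 6x - 8
Initial interval: [0.82, 3.22]

Iteration 1:
  c_1 = (0.820000 + 3.220000)/2 = 2.020000
  f(c_1) = f(2.020000) = 0.121208
  f(a) × f(c) < 0, new interval: [0.820000, 2.020000]
Iteration 2:
  c_2 = (0.820000 + 2.020000)/2 = 1.420000
  f(c_2) = f(1.420000) = -2.665912
  f(a) × f(c) ≥ 0, new interval: [1.420000, 2.020000]

After 2 iteration(s), the approximation is c_2 = 1.420000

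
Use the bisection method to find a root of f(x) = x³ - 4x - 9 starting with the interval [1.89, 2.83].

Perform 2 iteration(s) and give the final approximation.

f(x) = x³ - 4x - 9
Initial interval: [1.89, 2.83]

Iteration 1:
  c_1 = (1.890000 + 2.830000)/2 = 2.360000
  f(c_1) = f(2.360000) = -5.295744
  f(a) × f(c) ≥ 0, new interval: [2.360000, 2.830000]
Iteration 2:
  c_2 = (2.360000 + 2.830000)/2 = 2.595000
  f(c_2) = f(2.595000) = -1.905205
  f(a) × f(c) ≥ 0, new interval: [2.595000, 2.830000]

After 2 iteration(s), the approximation is c_2 = 2.595000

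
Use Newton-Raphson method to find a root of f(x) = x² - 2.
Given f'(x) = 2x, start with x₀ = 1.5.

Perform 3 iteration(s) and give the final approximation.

f(x) = x² - 2
f'(x) = 2x
x₀ = 1.5

Newton-Raphson formula: x_{n+1} = x_n - f(x_n)/f'(x_n)

Iteration 1:
  f(1.500000) = 0.250000
  f'(1.500000) = 3.000000
  x_1 = 1.500000 - 0.250000/3.000000 = 1.416667
Iteration 2:
  f(1.416667) = 0.006944
  f'(1.416667) = 2.833333
  x_2 = 1.416667 - 0.006944/2.833333 = 1.414216
Iteration 3:
  f(1.414216) = 0.000006
  f'(1.414216) = 2.828431
  x_3 = 1.414216 - 0.000006/2.828431 = 1.414214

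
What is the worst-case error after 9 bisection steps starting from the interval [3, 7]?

Bisection error bound: |error| ≤ (b-a)/2^n
|error| ≤ (7 - 3)/2^9 = 4/2^9
|error| ≤ 0.0078125000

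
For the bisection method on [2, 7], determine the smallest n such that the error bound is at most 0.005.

We need (b-a)/2^n ≤ 0.005
(7 - 2)/2^n ≤ 0.005
5/2^n ≤ 0.005
2^n ≥ 1000
n ≥ log₂(1000) = 9.97
n ≥ 10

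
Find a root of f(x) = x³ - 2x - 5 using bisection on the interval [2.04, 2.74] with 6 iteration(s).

f(x) = x³ - 2x - 5
Initial interval: [2.04, 2.74]

Iteration 1:
  c_1 = (2.040000 + 2.740000)/2 = 2.390000
  f(c_1) = f(2.390000) = 3.871919
  f(a) × f(c) < 0, new interval: [2.040000, 2.390000]
Iteration 2:
  c_2 = (2.040000 + 2.390000)/2 = 2.215000
  f(c_2) = f(2.215000) = 1.437288
  f(a) × f(c) < 0, new interval: [2.040000, 2.215000]
Iteration 3:
  c_3 = (2.040000 + 2.215000)/2 = 2.127500
  f(c_3) = f(2.127500) = 0.374610
  f(a) × f(c) < 0, new interval: [2.040000, 2.127500]
Iteration 4:
  c_4 = (2.040000 + 2.127500)/2 = 2.083750
  f(c_4) = f(2.083750) = -0.119828
  f(a) × f(c) ≥ 0, new interval: [2.083750, 2.127500]
Iteration 5:
  c_5 = (2.083750 + 2.127500)/2 = 2.105625
  f(c_5) = f(2.105625) = 0.124368
  f(a) × f(c) < 0, new interval: [2.083750, 2.105625]
Iteration 6:
  c_6 = (2.083750 + 2.105625)/2 = 2.094688
  f(c_6) = f(2.094688) = 0.001518
  f(a) × f(c) < 0, new interval: [2.083750, 2.094688]

After 6 iteration(s), the approximation is c_6 = 2.094688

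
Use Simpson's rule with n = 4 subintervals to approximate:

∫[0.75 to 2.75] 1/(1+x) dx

f(x) = 1/(1+x)
a = 0.75, b = 2.75, n = 4
h = (b - a)/n = 0.500000

Simpson's rule: (h/3)[f(x₀) + 4f(x₁) + 2f(x₂) + ... + f(xₙ)]

x_0 = 0.7500, f(x_0) = 0.571429, coefficient = 1
x_1 = 1.2500, f(x_1) = 0.444444, coefficient = 4
x_2 = 1.7500, f(x_2) = 0.363636, coefficient = 2
x_3 = 2.2500, f(x_3) = 0.307692, coefficient = 4
x_4 = 2.7500, f(x_4) = 0.266667, coefficient = 1

I ≈ (0.500000/3) × 4.573915 = 0.762319
Exact value: 0.762140
Error: 0.000179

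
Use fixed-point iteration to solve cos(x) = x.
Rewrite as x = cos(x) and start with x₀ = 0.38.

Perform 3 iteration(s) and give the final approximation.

Equation: cos(x) = x
Fixed-point form: x = cos(x)
x₀ = 0.38

x_1 = g(0.380000) = 0.928665
x_2 = g(0.928665) = 0.598904
x_3 = g(0.598904) = 0.825954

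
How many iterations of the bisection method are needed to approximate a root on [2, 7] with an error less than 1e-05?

We need (b-a)/2^n ≤ 1e-05
(7 - 2)/2^n ≤ 1e-05
5/2^n ≤ 1e-05
2^n ≥ 500000
n ≥ log₂(500000) = 18.93
n ≥ 19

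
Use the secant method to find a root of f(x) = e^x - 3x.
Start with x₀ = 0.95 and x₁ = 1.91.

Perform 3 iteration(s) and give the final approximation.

f(x) = e^x - 3x
x₀ = 0.95, x₁ = 1.91

Secant formula: x_{n+1} = x_n - f(x_n)(x_n - x_{n-1})/(f(x_n) - f(x_{n-1}))

Iteration 1:
  f(0.950000) = -0.264290
  f(1.910000) = 1.023089
  x_2 = 1.910000 - 1.023089×(1.910000 - 0.950000)/(1.023089 - (-0.264290))
       = 1.147082
Iteration 2:
  f(1.910000) = 1.023089
  f(1.147082) = -0.292255
  x_3 = 1.147082 - (-0.292255)×(1.147082 - 1.910000)/(-0.292255 - 1.023089)
       = 1.316594
Iteration 3:
  f(1.147082) = -0.292255
  f(1.316594) = -0.219089
  x_4 = 1.316594 - (-0.219089)×(1.316594 - 1.147082)/(-0.219089 - (-0.292255))
       = 1.824182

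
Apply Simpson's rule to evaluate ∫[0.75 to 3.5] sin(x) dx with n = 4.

f(x) = sin(x)
a = 0.75, b = 3.5, n = 4
h = (b - a)/n = 0.687500

Simpson's rule: (h/3)[f(x₀) + 4f(x₁) + 2f(x₂) + ... + f(xₙ)]

x_0 = 0.7500, f(x_0) = 0.681639, coefficient = 1
x_1 = 1.4375, f(x_1) = 0.991129, coefficient = 4
x_2 = 2.1250, f(x_2) = 0.850320, coefficient = 2
x_3 = 2.8125, f(x_3) = 0.323185, coefficient = 4
x_4 = 3.5000, f(x_4) = -0.350783, coefficient = 1

I ≈ (0.687500/3) × 7.288750 = 1.670339
Exact value: 1.668146
Error: 0.002193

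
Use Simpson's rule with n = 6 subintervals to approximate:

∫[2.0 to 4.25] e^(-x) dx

f(x) = e^(-x)
a = 2.0, b = 4.25, n = 6
h = (b - a)/n = 0.375000

Simpson's rule: (h/3)[f(x₀) + 4f(x₁) + 2f(x₂) + ... + f(xₙ)]

x_0 = 2.0000, f(x_0) = 0.135335, coefficient = 1
x_1 = 2.3750, f(x_1) = 0.093014, coefficient = 4
x_2 = 2.7500, f(x_2) = 0.063928, coefficient = 2
x_3 = 3.1250, f(x_3) = 0.043937, coefficient = 4
x_4 = 3.5000, f(x_4) = 0.030197, coefficient = 2
x_5 = 3.8750, f(x_5) = 0.020754, coefficient = 4
x_6 = 4.2500, f(x_6) = 0.014264, coefficient = 1

I ≈ (0.375000/3) × 0.968673 = 0.121084
Exact value: 0.121071
Error: 0.000013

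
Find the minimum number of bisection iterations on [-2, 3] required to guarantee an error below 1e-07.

We need (b-a)/2^n ≤ 1e-07
(3 - (-2))/2^n ≤ 1e-07
5/2^n ≤ 1e-07
2^n ≥ 50000000
n ≥ log₂(50000000) = 25.58
n ≥ 26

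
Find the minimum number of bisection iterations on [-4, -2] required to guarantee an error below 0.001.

We need (b-a)/2^n ≤ 0.001
(-2 - (-4))/2^n ≤ 0.001
2/2^n ≤ 0.001
2^n ≥ 2000
n ≥ log₂(2000) = 10.97
n ≥ 11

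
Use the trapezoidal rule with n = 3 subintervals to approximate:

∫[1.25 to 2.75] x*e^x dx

f(x) = x*e^x
a = 1.25, b = 2.75, n = 3
h = (b - a)/n = 0.500000

Trapezoidal rule: (h/2)[f(x₀) + 2f(x₁) + 2f(x₂) + ... + f(xₙ)]

x_0 = 1.2500, f(x_0) = 4.362929, coefficient = 1
x_1 = 1.7500, f(x_1) = 10.070555, coefficient = 2
x_2 = 2.2500, f(x_2) = 21.347406, coefficient = 2
x_3 = 2.7500, f(x_3) = 43.017238, coefficient = 1

I ≈ (0.500000/2) × 110.216087 = 27.554022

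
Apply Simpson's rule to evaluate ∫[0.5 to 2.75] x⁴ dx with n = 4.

f(x) = x⁴
a = 0.5, b = 2.75, n = 4
h = (b - a)/n = 0.562500

Simpson's rule: (h/3)[f(x₀) + 4f(x₁) + 2f(x₂) + ... + f(xₙ)]

x_0 = 0.5000, f(x_0) = 0.062500, coefficient = 1
x_1 = 1.0625, f(x_1) = 1.274429, coefficient = 4
x_2 = 1.6250, f(x_2) = 6.972900, coefficient = 2
x_3 = 2.1875, f(x_3) = 22.897720, coefficient = 4
x_4 = 2.7500, f(x_4) = 57.191406, coefficient = 1

I ≈ (0.562500/3) × 167.888306 = 31.479057
Exact value: 31.449023
Error: 0.030034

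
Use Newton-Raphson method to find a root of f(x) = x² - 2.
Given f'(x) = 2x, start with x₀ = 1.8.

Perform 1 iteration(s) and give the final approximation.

f(x) = x² - 2
f'(x) = 2x
x₀ = 1.8

Newton-Raphson formula: x_{n+1} = x_n - f(x_n)/f'(x_n)

Iteration 1:
  f(1.800000) = 1.240000
  f'(1.800000) = 3.600000
  x_1 = 1.800000 - 1.240000/3.600000 = 1.455556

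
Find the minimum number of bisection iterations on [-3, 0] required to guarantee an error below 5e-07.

We need (b-a)/2^n ≤ 5e-07
(0 - (-3))/2^n ≤ 5e-07
3/2^n ≤ 5e-07
2^n ≥ 6000000
n ≥ log₂(6000000) = 22.52
n ≥ 23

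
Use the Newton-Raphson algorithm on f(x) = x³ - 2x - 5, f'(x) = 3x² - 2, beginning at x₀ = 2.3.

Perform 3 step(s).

f(x) = x³ - 2x - 5
f'(x) = 3x² - 2
x₀ = 2.3

Newton-Raphson formula: x_{n+1} = x_n - f(x_n)/f'(x_n)

Iteration 1:
  f(2.300000) = 2.567000
  f'(2.300000) = 13.870000
  x_1 = 2.300000 - 2.567000/13.870000 = 2.114924
Iteration 2:
  f(2.114924) = 0.230006
  f'(2.114924) = 11.418714
  x_2 = 2.114924 - 0.230006/11.418714 = 2.094781
Iteration 3:
  f(2.094781) = 0.002566
  f'(2.094781) = 11.164327
  x_3 = 2.094781 - 0.002566/11.164327 = 2.094552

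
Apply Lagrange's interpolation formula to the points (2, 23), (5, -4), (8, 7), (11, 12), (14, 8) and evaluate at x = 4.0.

Lagrange interpolation formula:
P(x) = Σ yᵢ × Lᵢ(x)
where Lᵢ(x) = Π_{j≠i} (x - xⱼ)/(xᵢ - xⱼ)

L_0(4.0) = (4.0 - 5)/(2 - 5) × (4.0 - 8)/(2 - 8) × (4.0 - 11)/(2 - 11) × (4.0 - 14)/(2 - 14) = 0.144033
L_1(4.0) = (4.0 - 2)/(5 - 2) × (4.0 - 8)/(5 - 8) × (4.0 - 11)/(5 - 11) × (4.0 - 14)/(5 - 14) = 1.152263
L_2(4.0) = (4.0 - 2)/(8 - 2) × (4.0 - 5)/(8 - 5) × (4.0 - 11)/(8 - 11) × (4.0 - 14)/(8 - 14) = -0.432099
L_3(4.0) = (4.0 - 2)/(11 - 2) × (4.0 - 5)/(11 - 5) × (4.0 - 8)/(11 - 8) × (4.0 - 14)/(11 - 14) = 0.164609
L_4(4.0) = (4.0 - 2)/(14 - 2) × (4.0 - 5)/(14 - 5) × (4.0 - 8)/(14 - 8) × (4.0 - 11)/(14 - 11) = -0.028807

P(4.0) = 23×L_0(4.0) + (-4)×L_1(4.0) + 7×L_2(4.0) + 12×L_3(4.0) + 8×L_4(4.0)
P(4.0) = -2.576132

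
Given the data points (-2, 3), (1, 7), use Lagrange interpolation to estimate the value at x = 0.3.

Lagrange interpolation formula:
P(x) = Σ yᵢ × Lᵢ(x)
where Lᵢ(x) = Π_{j≠i} (x - xⱼ)/(xᵢ - xⱼ)

L_0(0.3) = (0.3 - 1)/(-2 - 1) = 0.233333
L_1(0.3) = (0.3 - (-2))/(1 - (-2)) = 0.766667

P(0.3) = 3×L_0(0.3) + 7×L_1(0.3)
P(0.3) = 6.066667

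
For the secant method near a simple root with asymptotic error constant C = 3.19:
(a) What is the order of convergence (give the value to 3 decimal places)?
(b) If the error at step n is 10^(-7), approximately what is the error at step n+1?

(a) Secant method has superlinear convergence with order φ = (1+√5)/2 ≈ 1.618.
    This means |e_{n+1}| ≈ C|e_n|^1.618.

(b) With |e_n| = 10^(-7) and C = 3.19:
    |e_{n+1}| ≈ 3.19 × (10^(-7))^1.618 = 3.19 × 10^(-11.33)

(a) ≈ 1.618 (golden ratio); (b) |e_{n+1}| ≈ 1.505e-11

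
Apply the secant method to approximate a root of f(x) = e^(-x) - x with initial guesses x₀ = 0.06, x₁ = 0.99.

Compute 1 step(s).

f(x) = e^(-x) - x
x₀ = 0.06, x₁ = 0.99

Secant formula: x_{n+1} = x_n - f(x_n)(x_n - x_{n-1})/(f(x_n) - f(x_{n-1}))

Iteration 1:
  f(0.060000) = 0.881765
  f(0.990000) = -0.618423
  x_2 = 0.990000 - (-0.618423)×(0.990000 - 0.060000)/(-0.618423 - 0.881765)
       = 0.606626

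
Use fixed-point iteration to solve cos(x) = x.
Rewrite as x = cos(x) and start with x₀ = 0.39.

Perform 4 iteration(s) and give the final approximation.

Equation: cos(x) = x
Fixed-point form: x = cos(x)
x₀ = 0.39

x_1 = g(0.390000) = 0.924909
x_2 = g(0.924909) = 0.601907
x_3 = g(0.601907) = 0.824257
x_4 = g(0.824257) = 0.679102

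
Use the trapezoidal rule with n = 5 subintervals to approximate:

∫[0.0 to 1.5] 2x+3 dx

f(x) = 2x+3
a = 0.0, b = 1.5, n = 5
h = (b - a)/n = 0.300000

Trapezoidal rule: (h/2)[f(x₀) + 2f(x₁) + 2f(x₂) + ... + f(xₙ)]

x_0 = 0.0000, f(x_0) = 3.000000, coefficient = 1
x_1 = 0.3000, f(x_1) = 3.600000, coefficient = 2
x_2 = 0.6000, f(x_2) = 4.200000, coefficient = 2
x_3 = 0.9000, f(x_3) = 4.800000, coefficient = 2
x_4 = 1.2000, f(x_4) = 5.400000, coefficient = 2
x_5 = 1.5000, f(x_5) = 6.000000, coefficient = 1

I ≈ (0.300000/2) × 45.000000 = 6.750000
Exact value: 6.750000
Error: 0.000000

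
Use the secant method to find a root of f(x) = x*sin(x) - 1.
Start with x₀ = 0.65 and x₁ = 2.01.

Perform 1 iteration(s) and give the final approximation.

f(x) = x*sin(x) - 1
x₀ = 0.65, x₁ = 2.01

Secant formula: x_{n+1} = x_n - f(x_n)(x_n - x_{n-1})/(f(x_n) - f(x_{n-1}))

Iteration 1:
  f(0.650000) = -0.606629
  f(2.010000) = 0.819232
  x_2 = 2.010000 - 0.819232×(2.010000 - 0.650000)/(0.819232 - (-0.606629))
       = 1.228608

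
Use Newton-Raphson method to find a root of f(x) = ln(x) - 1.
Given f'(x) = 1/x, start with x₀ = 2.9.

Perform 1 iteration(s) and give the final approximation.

f(x) = ln(x) - 1
f'(x) = 1/x
x₀ = 2.9

Newton-Raphson formula: x_{n+1} = x_n - f(x_n)/f'(x_n)

Iteration 1:
  f(2.900000) = 0.064711
  f'(2.900000) = 0.344828
  x_1 = 2.900000 - 0.064711/0.344828 = 2.712339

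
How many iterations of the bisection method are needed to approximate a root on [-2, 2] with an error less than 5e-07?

We need (b-a)/2^n ≤ 5e-07
(2 - (-2))/2^n ≤ 5e-07
4/2^n ≤ 5e-07
2^n ≥ 8000000
n ≥ log₂(8000000) = 22.93
n ≥ 23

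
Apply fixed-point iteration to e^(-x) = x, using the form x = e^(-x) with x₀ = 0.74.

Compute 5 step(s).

Equation: e^(-x) = x
Fixed-point form: x = e^(-x)
x₀ = 0.74

x_1 = g(0.740000) = 0.477114
x_2 = g(0.477114) = 0.620572
x_3 = g(0.620572) = 0.537637
x_4 = g(0.537637) = 0.584127
x_5 = g(0.584127) = 0.557592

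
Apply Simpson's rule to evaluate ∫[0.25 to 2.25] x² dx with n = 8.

f(x) = x²
a = 0.25, b = 2.25, n = 8
h = (b - a)/n = 0.250000

Simpson's rule: (h/3)[f(x₀) + 4f(x₁) + 2f(x₂) + ... + f(xₙ)]

x_0 = 0.2500, f(x_0) = 0.062500, coefficient = 1
x_1 = 0.5000, f(x_1) = 0.250000, coefficient = 4
x_2 = 0.7500, f(x_2) = 0.562500, coefficient = 2
x_3 = 1.0000, f(x_3) = 1.000000, coefficient = 4
x_4 = 1.2500, f(x_4) = 1.562500, coefficient = 2
x_5 = 1.5000, f(x_5) = 2.250000, coefficient = 4
x_6 = 1.7500, f(x_6) = 3.062500, coefficient = 2
x_7 = 2.0000, f(x_7) = 4.000000, coefficient = 4
x_8 = 2.2500, f(x_8) = 5.062500, coefficient = 1

I ≈ (0.250000/3) × 45.500000 = 3.791667
Exact value: 3.791667
Error: 0.000000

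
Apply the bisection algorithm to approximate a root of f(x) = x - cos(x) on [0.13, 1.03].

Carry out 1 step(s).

f(x) = x - cos(x)
Initial interval: [0.13, 1.03]

Iteration 1:
  c_1 = (0.130000 + 1.030000)/2 = 0.580000
  f(c_1) = f(0.580000) = -0.256463
  f(a) × f(c) ≥ 0, new interval: [0.580000, 1.030000]

After 1 iteration(s), the approximation is c_1 = 0.580000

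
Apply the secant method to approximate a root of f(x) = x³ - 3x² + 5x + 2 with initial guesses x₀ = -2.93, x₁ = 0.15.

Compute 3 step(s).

f(x) = x³ - 3x² + 5x + 2
x₀ = -2.93, x₁ = 0.15

Secant formula: x_{n+1} = x_n - f(x_n)(x_n - x_{n-1})/(f(x_n) - f(x_{n-1}))

Iteration 1:
  f(-2.930000) = -63.558457
  f(0.150000) = 2.685875
  x_2 = 0.150000 - 2.685875×(0.150000 - (-2.930000))/(2.685875 - (-63.558457))
       = 0.025121
Iteration 2:
  f(0.150000) = 2.685875
  f(0.025121) = 2.123730
  x_3 = 0.025121 - 2.123730×(0.025121 - 0.150000)/(2.123730 - 2.685875)
       = -0.446658
Iteration 3:
  f(0.025121) = 2.123730
  f(-0.446658) = -0.920907
  x_4 = -0.446658 - (-0.920907)×(-0.446658 - 0.025121)/(-0.920907 - 2.123730)
       = -0.303959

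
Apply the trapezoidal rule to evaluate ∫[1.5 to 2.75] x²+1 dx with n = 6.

f(x) = x²+1
a = 1.5, b = 2.75, n = 6
h = (b - a)/n = 0.208333

Trapezoidal rule: (h/2)[f(x₀) + 2f(x₁) + 2f(x₂) + ... + f(xₙ)]

x_0 = 1.5000, f(x_0) = 3.250000, coefficient = 1
x_1 = 1.7083, f(x_1) = 3.918403, coefficient = 2
x_2 = 1.9167, f(x_2) = 4.673611, coefficient = 2
x_3 = 2.1250, f(x_3) = 5.515625, coefficient = 2
x_4 = 2.3333, f(x_4) = 6.444444, coefficient = 2
x_5 = 2.5417, f(x_5) = 7.460069, coefficient = 2
x_6 = 2.7500, f(x_6) = 8.562500, coefficient = 1

I ≈ (0.208333/2) × 67.836806 = 7.066334
Exact value: 7.057292
Error: 0.009042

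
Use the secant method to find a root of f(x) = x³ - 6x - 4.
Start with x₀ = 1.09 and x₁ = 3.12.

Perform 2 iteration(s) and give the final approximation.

f(x) = x³ - 6x - 4
x₀ = 1.09, x₁ = 3.12

Secant formula: x_{n+1} = x_n - f(x_n)(x_n - x_{n-1})/(f(x_n) - f(x_{n-1}))

Iteration 1:
  f(1.090000) = -9.244971
  f(3.120000) = 7.651328
  x_2 = 3.120000 - 7.651328×(3.120000 - 1.090000)/(7.651328 - (-9.244971))
       = 2.200734
Iteration 2:
  f(3.120000) = 7.651328
  f(2.200734) = -6.545744
  x_3 = 2.200734 - (-6.545744)×(2.200734 - 3.120000)/(-6.545744 - 7.651328)
       = 2.624573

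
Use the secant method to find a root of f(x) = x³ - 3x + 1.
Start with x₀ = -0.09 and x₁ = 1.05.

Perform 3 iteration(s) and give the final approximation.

f(x) = x³ - 3x + 1
x₀ = -0.09, x₁ = 1.05

Secant formula: x_{n+1} = x_n - f(x_n)(x_n - x_{n-1})/(f(x_n) - f(x_{n-1}))

Iteration 1:
  f(-0.090000) = 1.269271
  f(1.050000) = -0.992375
  x_2 = 1.050000 - (-0.992375)×(1.050000 - (-0.090000))/(-0.992375 - 1.269271)
       = 0.549786
Iteration 2:
  f(1.050000) = -0.992375
  f(0.549786) = -0.483177
  x_3 = 0.549786 - (-0.483177)×(0.549786 - 1.050000)/(-0.483177 - (-0.992375))
       = 0.075134
Iteration 3:
  f(0.549786) = -0.483177
  f(0.075134) = 0.775022
  x_4 = 0.075134 - 0.775022×(0.075134 - 0.549786)/(0.775022 - (-0.483177))
       = 0.367509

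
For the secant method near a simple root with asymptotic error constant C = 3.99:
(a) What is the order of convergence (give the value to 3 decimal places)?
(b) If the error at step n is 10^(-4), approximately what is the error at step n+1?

(a) Secant method has superlinear convergence with order φ = (1+√5)/2 ≈ 1.618.
    This means |e_{n+1}| ≈ C|e_n|^1.618.

(b) With |e_n| = 10^(-4) and C = 3.99:
    |e_{n+1}| ≈ 3.99 × (10^(-4))^1.618 = 3.99 × 10^(-6.47)

(a) ≈ 1.618 (golden ratio); (b) |e_{n+1}| ≈ 1.345e-06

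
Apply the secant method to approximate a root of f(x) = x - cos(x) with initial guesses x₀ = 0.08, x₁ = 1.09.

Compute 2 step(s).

f(x) = x - cos(x)
x₀ = 0.08, x₁ = 1.09

Secant formula: x_{n+1} = x_n - f(x_n)(x_n - x_{n-1})/(f(x_n) - f(x_{n-1}))

Iteration 1:
  f(0.080000) = -0.916802
  f(1.090000) = 0.627515
  x_2 = 1.090000 - 0.627515×(1.090000 - 0.080000)/(0.627515 - (-0.916802))
       = 0.679598
Iteration 2:
  f(1.090000) = 0.627515
  f(0.679598) = -0.098227
  x_3 = 0.679598 - (-0.098227)×(0.679598 - 1.090000)/(-0.098227 - 0.627515)
       = 0.735145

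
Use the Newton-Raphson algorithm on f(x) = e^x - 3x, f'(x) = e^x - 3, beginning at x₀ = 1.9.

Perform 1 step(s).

f(x) = e^x - 3x
f'(x) = e^x - 3
x₀ = 1.9

Newton-Raphson formula: x_{n+1} = x_n - f(x_n)/f'(x_n)

Iteration 1:
  f(1.900000) = 0.985894
  f'(1.900000) = 3.685894
  x_1 = 1.900000 - 0.985894/3.685894 = 1.632522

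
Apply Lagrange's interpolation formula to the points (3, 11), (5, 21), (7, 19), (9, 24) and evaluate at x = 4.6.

Lagrange interpolation formula:
P(x) = Σ yᵢ × Lᵢ(x)
where Lᵢ(x) = Π_{j≠i} (x - xⱼ)/(xᵢ - xⱼ)

L_0(4.6) = (4.6 - 5)/(3 - 5) × (4.6 - 7)/(3 - 7) × (4.6 - 9)/(3 - 9) = 0.088000
L_1(4.6) = (4.6 - 3)/(5 - 3) × (4.6 - 7)/(5 - 7) × (4.6 - 9)/(5 - 9) = 1.056000
L_2(4.6) = (4.6 - 3)/(7 - 3) × (4.6 - 5)/(7 - 5) × (4.6 - 9)/(7 - 9) = -0.176000
L_3(4.6) = (4.6 - 3)/(9 - 3) × (4.6 - 5)/(9 - 5) × (4.6 - 7)/(9 - 7) = 0.032000

P(4.6) = 11×L_0(4.6) + 21×L_1(4.6) + 19×L_2(4.6) + 24×L_3(4.6)
P(4.6) = 20.568000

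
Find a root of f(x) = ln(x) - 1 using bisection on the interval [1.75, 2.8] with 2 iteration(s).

f(x) = ln(x) - 1
Initial interval: [1.75, 2.8]

Iteration 1:
  c_1 = (1.750000 + 2.800000)/2 = 2.275000
  f(c_1) = f(2.275000) = -0.178020
  f(a) × f(c) ≥ 0, new interval: [2.275000, 2.800000]
Iteration 2:
  c_2 = (2.275000 + 2.800000)/2 = 2.537500
  f(c_2) = f(2.537500) = -0.068821
  f(a) × f(c) ≥ 0, new interval: [2.537500, 2.800000]

After 2 iteration(s), the approximation is c_2 = 2.537500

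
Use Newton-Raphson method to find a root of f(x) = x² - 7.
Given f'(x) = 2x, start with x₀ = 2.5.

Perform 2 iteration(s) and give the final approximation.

f(x) = x² - 7
f'(x) = 2x
x₀ = 2.5

Newton-Raphson formula: x_{n+1} = x_n - f(x_n)/f'(x_n)

Iteration 1:
  f(2.500000) = -0.750000
  f'(2.500000) = 5.000000
  x_1 = 2.500000 - (-0.750000)/5.000000 = 2.650000
Iteration 2:
  f(2.650000) = 0.022500
  f'(2.650000) = 5.300000
  x_2 = 2.650000 - 0.022500/5.300000 = 2.645755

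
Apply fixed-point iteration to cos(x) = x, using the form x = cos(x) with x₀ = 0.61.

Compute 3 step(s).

Equation: cos(x) = x
Fixed-point form: x = cos(x)
x₀ = 0.61

x_1 = g(0.610000) = 0.819648
x_2 = g(0.819648) = 0.682479
x_3 = g(0.682479) = 0.776012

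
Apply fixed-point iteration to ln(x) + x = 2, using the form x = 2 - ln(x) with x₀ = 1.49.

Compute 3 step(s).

Equation: ln(x) + x = 2
Fixed-point form: x = 2 - ln(x)
x₀ = 1.49

x_1 = g(1.490000) = 1.601224
x_2 = g(1.601224) = 1.529232
x_3 = g(1.529232) = 1.575235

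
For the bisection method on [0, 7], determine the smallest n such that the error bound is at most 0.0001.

We need (b-a)/2^n ≤ 0.0001
(7 - 0)/2^n ≤ 0.0001
7/2^n ≤ 0.0001
2^n ≥ 70000
n ≥ log₂(70000) = 16.10
n ≥ 17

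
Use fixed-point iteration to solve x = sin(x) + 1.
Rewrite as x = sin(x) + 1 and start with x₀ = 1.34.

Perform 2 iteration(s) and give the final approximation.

Equation: x = sin(x) + 1
Fixed-point form: x = sin(x) + 1
x₀ = 1.34

x_1 = g(1.340000) = 1.973485
x_2 = g(1.973485) = 1.920011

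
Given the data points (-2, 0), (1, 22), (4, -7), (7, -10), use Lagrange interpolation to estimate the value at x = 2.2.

Lagrange interpolation formula:
P(x) = Σ yᵢ × Lᵢ(x)
where Lᵢ(x) = Π_{j≠i} (x - xⱼ)/(xᵢ - xⱼ)

L_0(2.2) = (2.2 - 1)/(-2 - 1) × (2.2 - 4)/(-2 - 4) × (2.2 - 7)/(-2 - 7) = -0.064000
L_1(2.2) = (2.2 - (-2))/(1 - (-2)) × (2.2 - 4)/(1 - 4) × (2.2 - 7)/(1 - 7) = 0.672000
L_2(2.2) = (2.2 - (-2))/(4 - (-2)) × (2.2 - 1)/(4 - 1) × (2.2 - 7)/(4 - 7) = 0.448000
L_3(2.2) = (2.2 - (-2))/(7 - (-2)) × (2.2 - 1)/(7 - 1) × (2.2 - 4)/(7 - 4) = -0.056000

P(2.2) = 0×L_0(2.2) + 22×L_1(2.2) + (-7)×L_2(2.2) + (-10)×L_3(2.2)
P(2.2) = 12.208000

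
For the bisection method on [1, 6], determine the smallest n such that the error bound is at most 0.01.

We need (b-a)/2^n ≤ 0.01
(6 - 1)/2^n ≤ 0.01
5/2^n ≤ 0.01
2^n ≥ 500
n ≥ log₂(500) = 8.97
n ≥ 9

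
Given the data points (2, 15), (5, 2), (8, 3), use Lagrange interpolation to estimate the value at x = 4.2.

Lagrange interpolation formula:
P(x) = Σ yᵢ × Lᵢ(x)
where Lᵢ(x) = Π_{j≠i} (x - xⱼ)/(xᵢ - xⱼ)

L_0(4.2) = (4.2 - 5)/(2 - 5) × (4.2 - 8)/(2 - 8) = 0.168889
L_1(4.2) = (4.2 - 2)/(5 - 2) × (4.2 - 8)/(5 - 8) = 0.928889
L_2(4.2) = (4.2 - 2)/(8 - 2) × (4.2 - 5)/(8 - 5) = -0.097778

P(4.2) = 15×L_0(4.2) + 2×L_1(4.2) + 3×L_2(4.2)
P(4.2) = 4.097778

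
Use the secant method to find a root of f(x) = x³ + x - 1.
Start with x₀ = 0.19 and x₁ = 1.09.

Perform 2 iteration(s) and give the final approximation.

f(x) = x³ + x - 1
x₀ = 0.19, x₁ = 1.09

Secant formula: x_{n+1} = x_n - f(x_n)(x_n - x_{n-1})/(f(x_n) - f(x_{n-1}))

Iteration 1:
  f(0.190000) = -0.803141
  f(1.090000) = 1.385029
  x_2 = 1.090000 - 1.385029×(1.090000 - 0.190000)/(1.385029 - (-0.803141))
       = 0.520334
Iteration 2:
  f(1.090000) = 1.385029
  f(0.520334) = -0.338787
  x_3 = 0.520334 - (-0.338787)×(0.520334 - 1.090000)/(-0.338787 - 1.385029)
       = 0.632292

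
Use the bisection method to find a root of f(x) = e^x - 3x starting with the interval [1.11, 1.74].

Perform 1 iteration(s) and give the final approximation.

f(x) = e^x - 3x
Initial interval: [1.11, 1.74]

Iteration 1:
  c_1 = (1.110000 + 1.740000)/2 = 1.425000
  f(c_1) = f(1.425000) = -0.117142
  f(a) × f(c) ≥ 0, new interval: [1.425000, 1.740000]

After 1 iteration(s), the approximation is c_1 = 1.425000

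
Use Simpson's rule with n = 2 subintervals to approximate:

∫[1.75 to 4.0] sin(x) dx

f(x) = sin(x)
a = 1.75, b = 4.0, n = 2
h = (b - a)/n = 1.125000

Simpson's rule: (h/3)[f(x₀) + 4f(x₁) + 2f(x₂) + ... + f(xₙ)]

x_0 = 1.7500, f(x_0) = 0.983986, coefficient = 1
x_1 = 2.8750, f(x_1) = 0.263446, coefficient = 4
x_2 = 4.0000, f(x_2) = -0.756802, coefficient = 1

I ≈ (1.125000/3) × 1.280967 = 0.480363
Exact value: 0.475398
Error: 0.004965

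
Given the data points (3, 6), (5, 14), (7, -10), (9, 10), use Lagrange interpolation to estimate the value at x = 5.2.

Lagrange interpolation formula:
P(x) = Σ yᵢ × Lᵢ(x)
where Lᵢ(x) = Π_{j≠i} (x - xⱼ)/(xᵢ - xⱼ)

L_0(5.2) = (5.2 - 5)/(3 - 5) × (5.2 - 7)/(3 - 7) × (5.2 - 9)/(3 - 9) = -0.028500
L_1(5.2) = (5.2 - 3)/(5 - 3) × (5.2 - 7)/(5 - 7) × (5.2 - 9)/(5 - 9) = 0.940500
L_2(5.2) = (5.2 - 3)/(7 - 3) × (5.2 - 5)/(7 - 5) × (5.2 - 9)/(7 - 9) = 0.104500
L_3(5.2) = (5.2 - 3)/(9 - 3) × (5.2 - 5)/(9 - 5) × (5.2 - 7)/(9 - 7) = -0.016500

P(5.2) = 6×L_0(5.2) + 14×L_1(5.2) + (-10)×L_2(5.2) + 10×L_3(5.2)
P(5.2) = 11.786000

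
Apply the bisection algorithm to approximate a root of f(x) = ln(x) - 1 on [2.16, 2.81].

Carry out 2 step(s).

f(x) = ln(x) - 1
Initial interval: [2.16, 2.81]

Iteration 1:
  c_1 = (2.160000 + 2.810000)/2 = 2.485000
  f(c_1) = f(2.485000) = -0.089727
  f(a) × f(c) ≥ 0, new interval: [2.485000, 2.810000]
Iteration 2:
  c_2 = (2.485000 + 2.810000)/2 = 2.647500
  f(c_2) = f(2.647500) = -0.026384
  f(a) × f(c) ≥ 0, new interval: [2.647500, 2.810000]

After 2 iteration(s), the approximation is c_2 = 2.647500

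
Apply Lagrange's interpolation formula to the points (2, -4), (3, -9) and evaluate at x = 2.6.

Lagrange interpolation formula:
P(x) = Σ yᵢ × Lᵢ(x)
where Lᵢ(x) = Π_{j≠i} (x - xⱼ)/(xᵢ - xⱼ)

L_0(2.6) = (2.6 - 3)/(2 - 3) = 0.400000
L_1(2.6) = (2.6 - 2)/(3 - 2) = 0.600000

P(2.6) = (-4)×L_0(2.6) + (-9)×L_1(2.6)
P(2.6) = -7.000000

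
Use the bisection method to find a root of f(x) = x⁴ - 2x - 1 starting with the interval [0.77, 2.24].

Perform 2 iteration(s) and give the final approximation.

f(x) = x⁴ - 2x - 1
Initial interval: [0.77, 2.24]

Iteration 1:
  c_1 = (0.770000 + 2.240000)/2 = 1.505000
  f(c_1) = f(1.505000) = 1.120338
  f(a) × f(c) < 0, new interval: [0.770000, 1.505000]
Iteration 2:
  c_2 = (0.770000 + 1.505000)/2 = 1.137500
  f(c_2) = f(1.137500) = -1.600807
  f(a) × f(c) ≥ 0, new interval: [1.137500, 1.505000]

After 2 iteration(s), the approximation is c_2 = 1.137500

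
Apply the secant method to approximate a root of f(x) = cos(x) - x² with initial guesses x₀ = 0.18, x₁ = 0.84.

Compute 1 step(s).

f(x) = cos(x) - x²
x₀ = 0.18, x₁ = 0.84

Secant formula: x_{n+1} = x_n - f(x_n)(x_n - x_{n-1})/(f(x_n) - f(x_{n-1}))

Iteration 1:
  f(0.180000) = 0.951444
  f(0.840000) = -0.038137
  x_2 = 0.840000 - (-0.038137)×(0.840000 - 0.180000)/(-0.038137 - 0.951444)
       = 0.814564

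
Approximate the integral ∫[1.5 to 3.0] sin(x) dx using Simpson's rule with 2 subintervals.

f(x) = sin(x)
a = 1.5, b = 3.0, n = 2
h = (b - a)/n = 0.750000

Simpson's rule: (h/3)[f(x₀) + 4f(x₁) + 2f(x₂) + ... + f(xₙ)]

x_0 = 1.5000, f(x_0) = 0.997495, coefficient = 1
x_1 = 2.2500, f(x_1) = 0.778073, coefficient = 4
x_2 = 3.0000, f(x_2) = 0.141120, coefficient = 1

I ≈ (0.750000/3) × 4.250908 = 1.062727
Exact value: 1.060730
Error: 0.001997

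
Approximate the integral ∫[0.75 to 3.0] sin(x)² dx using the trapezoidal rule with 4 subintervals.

f(x) = sin(x)²
a = 0.75, b = 3.0, n = 4
h = (b - a)/n = 0.562500

Trapezoidal rule: (h/2)[f(x₀) + 2f(x₁) + 2f(x₂) + ... + f(xₙ)]

x_0 = 0.7500, f(x_0) = 0.464631, coefficient = 1
x_1 = 1.3125, f(x_1) = 0.934754, coefficient = 2
x_2 = 1.8750, f(x_2) = 0.910280, coefficient = 2
x_3 = 2.4375, f(x_3) = 0.419052, coefficient = 2
x_4 = 3.0000, f(x_4) = 0.019915, coefficient = 1

I ≈ (0.562500/2) × 5.012717 = 1.409827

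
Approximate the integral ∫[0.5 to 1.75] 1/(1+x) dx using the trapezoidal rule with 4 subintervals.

f(x) = 1/(1+x)
a = 0.5, b = 1.75, n = 4
h = (b - a)/n = 0.312500

Trapezoidal rule: (h/2)[f(x₀) + 2f(x₁) + 2f(x₂) + ... + f(xₙ)]

x_0 = 0.5000, f(x_0) = 0.666667, coefficient = 1
x_1 = 0.8125, f(x_1) = 0.551724, coefficient = 2
x_2 = 1.1250, f(x_2) = 0.470588, coefficient = 2
x_3 = 1.4375, f(x_3) = 0.410256, coefficient = 2
x_4 = 1.7500, f(x_4) = 0.363636, coefficient = 1

I ≈ (0.312500/2) × 3.895441 = 0.608663
Exact value: 0.606136
Error: 0.002527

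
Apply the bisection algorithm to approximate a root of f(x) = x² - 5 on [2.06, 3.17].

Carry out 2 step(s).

f(x) = x² - 5
Initial interval: [2.06, 3.17]

Iteration 1:
  c_1 = (2.060000 + 3.170000)/2 = 2.615000
  f(c_1) = f(2.615000) = 1.838225
  f(a) × f(c) < 0, new interval: [2.060000, 2.615000]
Iteration 2:
  c_2 = (2.060000 + 2.615000)/2 = 2.337500
  f(c_2) = f(2.337500) = 0.463906
  f(a) × f(c) < 0, new interval: [2.060000, 2.337500]

After 2 iteration(s), the approximation is c_2 = 2.337500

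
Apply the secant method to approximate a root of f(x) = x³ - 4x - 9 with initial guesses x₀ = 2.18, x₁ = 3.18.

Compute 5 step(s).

f(x) = x³ - 4x - 9
x₀ = 2.18, x₁ = 3.18

Secant formula: x_{n+1} = x_n - f(x_n)(x_n - x_{n-1})/(f(x_n) - f(x_{n-1}))

Iteration 1:
  f(2.180000) = -7.359768
  f(3.180000) = 10.437432
  x_2 = 3.180000 - 10.437432×(3.180000 - 2.180000)/(10.437432 - (-7.359768))
       = 2.593535
Iteration 2:
  f(3.180000) = 10.437432
  f(2.593535) = -1.928922
  x_3 = 2.593535 - (-1.928922)×(2.593535 - 3.180000)/(-1.928922 - 10.437432)
       = 2.685013
Iteration 3:
  f(2.593535) = -1.928922
  f(2.685013) = -0.383005
  x_4 = 2.685013 - (-0.383005)×(2.685013 - 2.593535)/(-0.383005 - (-1.928922))
       = 2.707677
Iteration 4:
  f(2.685013) = -0.383005
  f(2.707677) = 0.020659
  x_5 = 2.707677 - 0.020659×(2.707677 - 2.685013)/(0.020659 - (-0.383005))
       = 2.706517
Iteration 5:
  f(2.707677) = 0.020659
  f(2.706517) = -0.000202
  x_6 = 2.706517 - (-0.000202)×(2.706517 - 2.707677)/(-0.000202 - 0.020659)
       = 2.706528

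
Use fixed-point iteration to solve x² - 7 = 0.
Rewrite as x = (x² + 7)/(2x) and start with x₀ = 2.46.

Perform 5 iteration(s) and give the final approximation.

Equation: x² - 7 = 0
Fixed-point form: x = (x² + 7)/(2x)
x₀ = 2.46

x_1 = g(2.460000) = 2.652764
x_2 = g(2.652764) = 2.645761
x_3 = g(2.645761) = 2.645751
x_4 = g(2.645751) = 2.645751
x_5 = g(2.645751) = 2.645751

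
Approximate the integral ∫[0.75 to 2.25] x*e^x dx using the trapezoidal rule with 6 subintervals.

f(x) = x*e^x
a = 0.75, b = 2.25, n = 6
h = (b - a)/n = 0.250000

Trapezoidal rule: (h/2)[f(x₀) + 2f(x₁) + 2f(x₂) + ... + f(xₙ)]

x_0 = 0.7500, f(x_0) = 1.587750, coefficient = 1
x_1 = 1.0000, f(x_1) = 2.718282, coefficient = 2
x_2 = 1.2500, f(x_2) = 4.362929, coefficient = 2
x_3 = 1.5000, f(x_3) = 6.722534, coefficient = 2
x_4 = 1.7500, f(x_4) = 10.070555, coefficient = 2
x_5 = 2.0000, f(x_5) = 14.778112, coefficient = 2
x_6 = 2.2500, f(x_6) = 21.347406, coefficient = 1

I ≈ (0.250000/2) × 100.239978 = 12.529997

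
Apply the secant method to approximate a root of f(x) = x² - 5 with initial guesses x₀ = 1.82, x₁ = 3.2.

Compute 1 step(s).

f(x) = x² - 5
x₀ = 1.82, x₁ = 3.2

Secant formula: x_{n+1} = x_n - f(x_n)(x_n - x_{n-1})/(f(x_n) - f(x_{n-1}))

Iteration 1:
  f(1.820000) = -1.687600
  f(3.200000) = 5.240000
  x_2 = 3.200000 - 5.240000×(3.200000 - 1.820000)/(5.240000 - (-1.687600))
       = 2.156175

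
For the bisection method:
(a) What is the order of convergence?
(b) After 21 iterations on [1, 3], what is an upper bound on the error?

(a) Bisection has linear (order 1) convergence; the error is halved each step.

(b) Error bound = (b-a)/2^n = (3 - 1)/2^{21}
    = 2/2^{21}

(a) 1 (linear); (b) error ≤ 9.54e-07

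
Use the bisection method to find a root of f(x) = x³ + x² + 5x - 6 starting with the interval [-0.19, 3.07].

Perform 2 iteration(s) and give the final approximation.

f(x) = x³ + x² + 5x - 6
Initial interval: [-0.19, 3.07]

Iteration 1:
  c_1 = (-0.190000 + 3.070000)/2 = 1.440000
  f(c_1) = f(1.440000) = 6.259584
  f(a) × f(c) < 0, new interval: [-0.190000, 1.440000]
Iteration 2:
  c_2 = (-0.190000 + 1.440000)/2 = 0.625000
  f(c_2) = f(0.625000) = -2.240234
  f(a) × f(c) ≥ 0, new interval: [0.625000, 1.440000]

After 2 iteration(s), the approximation is c_2 = 0.625000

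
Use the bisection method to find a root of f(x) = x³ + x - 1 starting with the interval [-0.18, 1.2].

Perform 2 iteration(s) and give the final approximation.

f(x) = x³ + x - 1
Initial interval: [-0.18, 1.2]

Iteration 1:
  c_1 = (-0.180000 + 1.200000)/2 = 0.510000
  f(c_1) = f(0.510000) = -0.357349
  f(a) × f(c) ≥ 0, new interval: [0.510000, 1.200000]
Iteration 2:
  c_2 = (0.510000 + 1.200000)/2 = 0.855000
  f(c_2) = f(0.855000) = 0.480026
  f(a) × f(c) < 0, new interval: [0.510000, 0.855000]

After 2 iteration(s), the approximation is c_2 = 0.855000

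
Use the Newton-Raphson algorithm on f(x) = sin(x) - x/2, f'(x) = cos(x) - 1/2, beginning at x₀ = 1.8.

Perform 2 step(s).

f(x) = sin(x) - x/2
f'(x) = cos(x) - 1/2
x₀ = 1.8

Newton-Raphson formula: x_{n+1} = x_n - f(x_n)/f'(x_n)

Iteration 1:
  f(1.800000) = 0.073848
  f'(1.800000) = -0.727202
  x_1 = 1.800000 - 0.073848/(-0.727202) = 1.901550
Iteration 2:
  f(1.901550) = -0.004977
  f'(1.901550) = -0.824756
  x_2 = 1.901550 - (-0.004977)/(-0.824756) = 1.895515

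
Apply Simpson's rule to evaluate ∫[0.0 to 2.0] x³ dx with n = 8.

f(x) = x³
a = 0.0, b = 2.0, n = 8
h = (b - a)/n = 0.250000

Simpson's rule: (h/3)[f(x₀) + 4f(x₁) + 2f(x₂) + ... + f(xₙ)]

x_0 = 0.0000, f(x_0) = 0.000000, coefficient = 1
x_1 = 0.2500, f(x_1) = 0.015625, coefficient = 4
x_2 = 0.5000, f(x_2) = 0.125000, coefficient = 2
x_3 = 0.7500, f(x_3) = 0.421875, coefficient = 4
x_4 = 1.0000, f(x_4) = 1.000000, coefficient = 2
x_5 = 1.2500, f(x_5) = 1.953125, coefficient = 4
x_6 = 1.5000, f(x_6) = 3.375000, coefficient = 2
x_7 = 1.7500, f(x_7) = 5.359375, coefficient = 4
x_8 = 2.0000, f(x_8) = 8.000000, coefficient = 1

I ≈ (0.250000/3) × 48.000000 = 4.000000
Exact value: 4.000000
Error: 0.000000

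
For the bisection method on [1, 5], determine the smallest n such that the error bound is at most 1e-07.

We need (b-a)/2^n ≤ 1e-07
(5 - 1)/2^n ≤ 1e-07
4/2^n ≤ 1e-07
2^n ≥ 40000000
n ≥ log₂(40000000) = 25.25
n ≥ 26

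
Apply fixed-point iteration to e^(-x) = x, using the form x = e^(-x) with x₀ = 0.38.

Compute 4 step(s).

Equation: e^(-x) = x
Fixed-point form: x = e^(-x)
x₀ = 0.38

x_1 = g(0.380000) = 0.683861
x_2 = g(0.683861) = 0.504665
x_3 = g(0.504665) = 0.603708
x_4 = g(0.603708) = 0.546780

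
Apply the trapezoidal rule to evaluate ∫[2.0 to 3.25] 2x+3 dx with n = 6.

f(x) = 2x+3
a = 2.0, b = 3.25, n = 6
h = (b - a)/n = 0.208333

Trapezoidal rule: (h/2)[f(x₀) + 2f(x₁) + 2f(x₂) + ... + f(xₙ)]

x_0 = 2.0000, f(x_0) = 7.000000, coefficient = 1
x_1 = 2.2083, f(x_1) = 7.416667, coefficient = 2
x_2 = 2.4167, f(x_2) = 7.833333, coefficient = 2
x_3 = 2.6250, f(x_3) = 8.250000, coefficient = 2
x_4 = 2.8333, f(x_4) = 8.666667, coefficient = 2
x_5 = 3.0417, f(x_5) = 9.083333, coefficient = 2
x_6 = 3.2500, f(x_6) = 9.500000, coefficient = 1

I ≈ (0.208333/2) × 99.000000 = 10.312500
Exact value: 10.312500
Error: 0.000000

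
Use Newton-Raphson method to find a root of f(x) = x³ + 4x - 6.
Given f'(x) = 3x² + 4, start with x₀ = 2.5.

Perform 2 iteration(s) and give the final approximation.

f(x) = x³ + 4x - 6
f'(x) = 3x² + 4
x₀ = 2.5

Newton-Raphson formula: x_{n+1} = x_n - f(x_n)/f'(x_n)

Iteration 1:
  f(2.500000) = 19.625000
  f'(2.500000) = 22.750000
  x_1 = 2.500000 - 19.625000/22.750000 = 1.637363
Iteration 2:
  f(1.637363) = 4.939148
  f'(1.637363) = 12.042869
  x_2 = 1.637363 - 4.939148/12.042869 = 1.227232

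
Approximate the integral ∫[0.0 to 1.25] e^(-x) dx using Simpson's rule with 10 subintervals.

f(x) = e^(-x)
a = 0.0, b = 1.25, n = 10
h = (b - a)/n = 0.125000

Simpson's rule: (h/3)[f(x₀) + 4f(x₁) + 2f(x₂) + ... + f(xₙ)]

x_0 = 0.0000, f(x_0) = 1.000000, coefficient = 1
x_1 = 0.1250, f(x_1) = 0.882497, coefficient = 4
x_2 = 0.2500, f(x_2) = 0.778801, coefficient = 2
x_3 = 0.3750, f(x_3) = 0.687289, coefficient = 4
x_4 = 0.5000, f(x_4) = 0.606531, coefficient = 2
x_5 = 0.6250, f(x_5) = 0.535261, coefficient = 4
x_6 = 0.7500, f(x_6) = 0.472367, coefficient = 2
x_7 = 0.8750, f(x_7) = 0.416862, coefficient = 4
x_8 = 1.0000, f(x_8) = 0.367879, coefficient = 2
x_9 = 1.1250, f(x_9) = 0.324652, coefficient = 4
x_10 = 1.2500, f(x_10) = 0.286505, coefficient = 1

I ≈ (0.125000/3) × 17.123908 = 0.713496
Exact value: 0.713495
Error: 0.000001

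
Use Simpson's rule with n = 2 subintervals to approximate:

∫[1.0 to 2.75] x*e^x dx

f(x) = x*e^x
a = 1.0, b = 2.75, n = 2
h = (b - a)/n = 0.875000

Simpson's rule: (h/3)[f(x₀) + 4f(x₁) + 2f(x₂) + ... + f(xₙ)]

x_0 = 1.0000, f(x_0) = 2.718282, coefficient = 1
x_1 = 1.8750, f(x_1) = 12.226536, coefficient = 4
x_2 = 2.7500, f(x_2) = 43.017238, coefficient = 1

I ≈ (0.875000/3) × 94.641663 = 27.603818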